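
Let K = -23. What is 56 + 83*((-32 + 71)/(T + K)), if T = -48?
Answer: 739/71 ≈ 10.408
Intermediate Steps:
56 + 83*((-32 + 71)/(T + K)) = 56 + 83*((-32 + 71)/(-48 - 23)) = 56 + 83*(39/(-71)) = 56 + 83*(39*(-1/71)) = 56 + 83*(-39/71) = 56 - 3237/71 = 739/71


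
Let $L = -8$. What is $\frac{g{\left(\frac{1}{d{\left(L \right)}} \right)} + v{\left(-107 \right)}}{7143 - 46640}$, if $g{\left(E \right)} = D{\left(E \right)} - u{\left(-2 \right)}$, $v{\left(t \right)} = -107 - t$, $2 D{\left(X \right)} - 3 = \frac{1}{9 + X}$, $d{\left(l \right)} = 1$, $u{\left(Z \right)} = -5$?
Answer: $- \frac{131}{789940} \approx -0.00016584$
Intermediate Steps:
$D{\left(X \right)} = \frac{3}{2} + \frac{1}{2 \left(9 + X\right)}$
$g{\left(E \right)} = 5 + \frac{28 + 3 E}{2 \left(9 + E\right)}$ ($g{\left(E \right)} = \frac{28 + 3 E}{2 \left(9 + E\right)} - -5 = \frac{28 + 3 E}{2 \left(9 + E\right)} + 5 = 5 + \frac{28 + 3 E}{2 \left(9 + E\right)}$)
$\frac{g{\left(\frac{1}{d{\left(L \right)}} \right)} + v{\left(-107 \right)}}{7143 - 46640} = \frac{\frac{118 + \frac{13}{1}}{2 \left(9 + 1^{-1}\right)} - 0}{7143 - 46640} = \frac{\frac{118 + 13 \cdot 1}{2 \left(9 + 1\right)} + \left(-107 + 107\right)}{-39497} = \left(\frac{118 + 13}{2 \cdot 10} + 0\right) \left(- \frac{1}{39497}\right) = \left(\frac{1}{2} \cdot \frac{1}{10} \cdot 131 + 0\right) \left(- \frac{1}{39497}\right) = \left(\frac{131}{20} + 0\right) \left(- \frac{1}{39497}\right) = \frac{131}{20} \left(- \frac{1}{39497}\right) = - \frac{131}{789940}$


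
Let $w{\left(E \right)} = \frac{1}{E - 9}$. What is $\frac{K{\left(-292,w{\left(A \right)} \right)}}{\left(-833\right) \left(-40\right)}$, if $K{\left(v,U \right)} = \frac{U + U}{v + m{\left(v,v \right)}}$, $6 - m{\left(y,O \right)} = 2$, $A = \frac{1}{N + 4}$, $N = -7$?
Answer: $\frac{1}{44782080} \approx 2.233 \cdot 10^{-8}$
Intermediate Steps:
$A = - \frac{1}{3}$ ($A = \frac{1}{-7 + 4} = \frac{1}{-3} = - \frac{1}{3} \approx -0.33333$)
$m{\left(y,O \right)} = 4$ ($m{\left(y,O \right)} = 6 - 2 = 4$)
$w{\left(E \right)} = \frac{1}{-9 + E}$
$K{\left(v,U \right)} = \frac{2 U}{4 + v}$ ($K{\left(v,U \right)} = \frac{U + U}{v + 4} = \frac{2 U}{4 + v}$)
$\frac{K{\left(-292,w{\left(A \right)} \right)}}{\left(-833\right) \left(-40\right)} = \frac{2 \frac{1}{-9 - \frac{1}{3}} \frac{1}{4 - 292}}{\left(-833\right) \left(-40\right)} = \frac{2 \frac{1}{- \frac{28}{3}} \frac{1}{-288}}{33320} = 2 \left(- \frac{3}{28}\right) \left(- \frac{1}{288}\right) \frac{1}{33320} = \frac{1}{1344} \cdot \frac{1}{33320} = \frac{1}{44782080}$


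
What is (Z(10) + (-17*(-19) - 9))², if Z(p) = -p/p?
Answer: 97969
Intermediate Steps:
Z(p) = -1 (Z(p) = -1*1 = -1)
(Z(10) + (-17*(-19) - 9))² = (-1 + (-17*(-19) - 9))² = (-1 + (323 - 9))² = (-1 + 314)² = 313² = 97969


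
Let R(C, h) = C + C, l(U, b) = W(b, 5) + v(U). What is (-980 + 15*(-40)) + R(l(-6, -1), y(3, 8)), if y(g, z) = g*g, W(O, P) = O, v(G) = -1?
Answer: -1584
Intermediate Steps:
l(U, b) = -1 + b (l(U, b) = b - 1 = -1 + b)
y(g, z) = g**2
R(C, h) = 2*C
(-980 + 15*(-40)) + R(l(-6, -1), y(3, 8)) = (-980 + 15*(-40)) + 2*(-1 - 1) = (-980 - 600) + 2*(-2) = -1580 - 4 = -1584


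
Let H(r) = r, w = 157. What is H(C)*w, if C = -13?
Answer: -2041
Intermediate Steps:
H(C)*w = -13*157 = -2041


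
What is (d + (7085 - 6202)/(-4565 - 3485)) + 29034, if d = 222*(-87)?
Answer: 78245117/8050 ≈ 9719.9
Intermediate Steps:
d = -19314
(d + (7085 - 6202)/(-4565 - 3485)) + 29034 = (-19314 + (7085 - 6202)/(-4565 - 3485)) + 29034 = (-19314 + 883/(-8050)) + 29034 = (-19314 + 883*(-1/8050)) + 29034 = (-19314 - 883/8050) + 29034 = -155478583/8050 + 29034 = 78245117/8050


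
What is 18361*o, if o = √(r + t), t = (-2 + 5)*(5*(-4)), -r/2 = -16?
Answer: 36722*I*√7 ≈ 97157.0*I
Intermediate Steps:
r = 32 (r = -2*(-16) = 32)
t = -60 (t = 3*(-20) = -60)
o = 2*I*√7 (o = √(32 - 60) = √(-28) = 2*I*√7 ≈ 5.2915*I)
18361*o = 18361*(2*I*√7) = 36722*I*√7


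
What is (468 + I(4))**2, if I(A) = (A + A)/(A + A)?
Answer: 219961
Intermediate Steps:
I(A) = 1 (I(A) = (2*A)/((2*A)) = (2*A)*(1/(2*A)) = 1)
(468 + I(4))**2 = (468 + 1)**2 = 469**2 = 219961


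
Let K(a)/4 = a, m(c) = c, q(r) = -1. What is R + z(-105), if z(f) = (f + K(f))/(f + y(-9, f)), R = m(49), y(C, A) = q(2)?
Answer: 5719/106 ≈ 53.953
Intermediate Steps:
y(C, A) = -1
K(a) = 4*a
R = 49
z(f) = 5*f/(-1 + f) (z(f) = (f + 4*f)/(f - 1) = (5*f)/(-1 + f) = 5*f/(-1 + f))
R + z(-105) = 49 + 5*(-105)/(-1 - 105) = 49 + 5*(-105)/(-106) = 49 + 5*(-105)*(-1/106) = 49 + 525/106 = 5719/106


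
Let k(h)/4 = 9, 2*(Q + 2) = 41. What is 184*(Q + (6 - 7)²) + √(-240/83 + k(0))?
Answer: 3588 + 2*√57021/83 ≈ 3593.8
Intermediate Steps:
Q = 37/2 (Q = -2 + (½)*41 = -2 + 41/2 = 37/2 ≈ 18.500)
k(h) = 36 (k(h) = 4*9 = 36)
184*(Q + (6 - 7)²) + √(-240/83 + k(0)) = 184*(37/2 + (6 - 7)²) + √(-240/83 + 36) = 184*(37/2 + (-1)²) + √(-240*1/83 + 36) = 184*(37/2 + 1) + √(-240/83 + 36) = 184*(39/2) + √(2748/83) = 3588 + 2*√57021/83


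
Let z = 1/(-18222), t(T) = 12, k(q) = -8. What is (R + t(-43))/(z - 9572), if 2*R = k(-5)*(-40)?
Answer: -3134184/174420985 ≈ -0.017969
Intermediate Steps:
z = -1/18222 ≈ -5.4879e-5
R = 160 (R = (-8*(-40))/2 = (½)*320 = 160)
(R + t(-43))/(z - 9572) = (160 + 12)/(-1/18222 - 9572) = 172/(-174420985/18222) = 172*(-18222/174420985) = -3134184/174420985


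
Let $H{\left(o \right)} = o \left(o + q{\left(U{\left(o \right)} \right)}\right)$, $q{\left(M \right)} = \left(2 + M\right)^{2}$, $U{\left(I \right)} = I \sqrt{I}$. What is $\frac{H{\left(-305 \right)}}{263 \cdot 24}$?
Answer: $\frac{1442290405}{1052} + \frac{93025 i \sqrt{305}}{1578} \approx 1.371 \cdot 10^{6} + 1029.5 i$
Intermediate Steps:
$U{\left(I \right)} = I^{\frac{3}{2}}$
$H{\left(o \right)} = o \left(o + \left(2 + o^{\frac{3}{2}}\right)^{2}\right)$
$\frac{H{\left(-305 \right)}}{263 \cdot 24} = \frac{\left(-305\right) \left(-305 + \left(2 + \left(-305\right)^{\frac{3}{2}}\right)^{2}\right)}{263 \cdot 24} = \frac{\left(-305\right) \left(-305 + \left(2 - 305 i \sqrt{305}\right)^{2}\right)}{6312} = \left(93025 - 305 \left(2 - 305 i \sqrt{305}\right)^{2}\right) \frac{1}{6312} = \frac{93025}{6312} - \frac{305 \left(2 - 305 i \sqrt{305}\right)^{2}}{6312}$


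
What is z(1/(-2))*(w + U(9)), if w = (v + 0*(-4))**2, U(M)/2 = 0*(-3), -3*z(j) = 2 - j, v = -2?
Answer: -10/3 ≈ -3.3333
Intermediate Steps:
z(j) = -2/3 + j/3 (z(j) = -(2 - j)/3 = -2/3 + j/3)
U(M) = 0 (U(M) = 2*(0*(-3)) = 2*0 = 0)
w = 4 (w = (-2 + 0*(-4))**2 = (-2 + 0)**2 = (-2)**2 = 4)
z(1/(-2))*(w + U(9)) = (-2/3 + (1/3)/(-2))*(4 + 0) = (-2/3 + (1/3)*(-1/2))*4 = (-2/3 - 1/6)*4 = -5/6*4 = -10/3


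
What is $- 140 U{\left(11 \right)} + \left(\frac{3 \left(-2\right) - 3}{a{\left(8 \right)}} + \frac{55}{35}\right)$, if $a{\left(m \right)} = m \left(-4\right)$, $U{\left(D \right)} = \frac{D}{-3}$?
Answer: $\frac{346205}{672} \approx 515.19$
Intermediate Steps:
$U{\left(D \right)} = - \frac{D}{3}$ ($U{\left(D \right)} = D \left(- \frac{1}{3}\right) = - \frac{D}{3}$)
$a{\left(m \right)} = - 4 m$
$- 140 U{\left(11 \right)} + \left(\frac{3 \left(-2\right) - 3}{a{\left(8 \right)}} + \frac{55}{35}\right) = - 140 \left(\left(- \frac{1}{3}\right) 11\right) + \left(\frac{3 \left(-2\right) - 3}{\left(-4\right) 8} + \frac{55}{35}\right) = \left(-140\right) \left(- \frac{11}{3}\right) + \left(\frac{-6 - 3}{-32} + 55 \cdot \frac{1}{35}\right) = \frac{1540}{3} + \left(\left(-9\right) \left(- \frac{1}{32}\right) + \frac{11}{7}\right) = \frac{1540}{3} + \left(\frac{9}{32} + \frac{11}{7}\right) = \frac{1540}{3} + \frac{415}{224} = \frac{346205}{672}$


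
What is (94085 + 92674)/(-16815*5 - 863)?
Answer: -186759/84938 ≈ -2.1988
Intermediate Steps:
(94085 + 92674)/(-16815*5 - 863) = 186759/(-84075 - 863) = 186759/(-84938) = 186759*(-1/84938) = -186759/84938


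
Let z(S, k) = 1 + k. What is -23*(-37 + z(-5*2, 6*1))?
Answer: 690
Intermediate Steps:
-23*(-37 + z(-5*2, 6*1)) = -23*(-37 + (1 + 6*1)) = -23*(-37 + (1 + 6)) = -23*(-37 + 7) = -23*(-30) = 690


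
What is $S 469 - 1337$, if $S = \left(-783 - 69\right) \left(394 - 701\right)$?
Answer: $122672179$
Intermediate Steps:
$S = 261564$ ($S = \left(-852\right) \left(-307\right) = 261564$)
$S 469 - 1337 = 261564 \cdot 469 - 1337 = 122673516 - 1337 = 122672179$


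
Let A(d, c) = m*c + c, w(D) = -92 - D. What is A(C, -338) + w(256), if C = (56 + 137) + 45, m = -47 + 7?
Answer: 12834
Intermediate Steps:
m = -40
C = 238 (C = 193 + 45 = 238)
A(d, c) = -39*c (A(d, c) = -40*c + c = -39*c)
A(C, -338) + w(256) = -39*(-338) + (-92 - 1*256) = 13182 + (-92 - 256) = 13182 - 348 = 12834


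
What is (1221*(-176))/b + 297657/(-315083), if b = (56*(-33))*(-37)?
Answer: -9015425/2205581 ≈ -4.0875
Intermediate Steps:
b = 68376 (b = -1848*(-37) = 68376)
(1221*(-176))/b + 297657/(-315083) = (1221*(-176))/68376 + 297657/(-315083) = -214896*1/68376 + 297657*(-1/315083) = -22/7 - 297657/315083 = -9015425/2205581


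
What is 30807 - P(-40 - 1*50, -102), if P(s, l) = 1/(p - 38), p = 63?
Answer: 770174/25 ≈ 30807.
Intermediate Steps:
P(s, l) = 1/25 (P(s, l) = 1/(63 - 38) = 1/25)
30807 - P(-40 - 1*50, -102) = 30807 - 1*1/25 = 30807 - 1/25 = 770174/25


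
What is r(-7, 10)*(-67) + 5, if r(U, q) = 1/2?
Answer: -57/2 ≈ -28.500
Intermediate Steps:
r(U, q) = ½
r(-7, 10)*(-67) + 5 = (½)*(-67) + 5 = -67/2 + 5 = -57/2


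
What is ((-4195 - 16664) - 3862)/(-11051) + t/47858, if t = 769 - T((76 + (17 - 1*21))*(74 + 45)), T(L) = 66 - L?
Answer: 1285551439/528878758 ≈ 2.4307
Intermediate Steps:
t = 9271 (t = 769 - (66 - (76 + (17 - 1*21))*(74 + 45)) = 769 - (66 - (76 + (17 - 21))*119) = 769 - (66 - (76 - 4)*119) = 769 - (66 - 72*119) = 769 - (66 - 1*8568) = 769 - (66 - 8568) = 769 - 1*(-8502) = 769 + 8502 = 9271)
((-4195 - 16664) - 3862)/(-11051) + t/47858 = ((-4195 - 16664) - 3862)/(-11051) + 9271/47858 = (-20859 - 3862)*(-1/11051) + 9271*(1/47858) = -24721*(-1/11051) + 9271/47858 = 24721/11051 + 9271/47858 = 1285551439/528878758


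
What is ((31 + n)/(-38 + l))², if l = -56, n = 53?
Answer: 1764/2209 ≈ 0.79855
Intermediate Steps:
((31 + n)/(-38 + l))² = ((31 + 53)/(-38 - 56))² = (84/(-94))² = (84*(-1/94))² = (-42/47)² = 1764/2209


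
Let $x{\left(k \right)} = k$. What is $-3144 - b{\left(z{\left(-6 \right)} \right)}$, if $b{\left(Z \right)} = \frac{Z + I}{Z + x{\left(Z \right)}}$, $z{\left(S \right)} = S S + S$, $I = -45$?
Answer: $- \frac{12575}{4} \approx -3143.8$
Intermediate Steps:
$z{\left(S \right)} = S + S^{2}$ ($z{\left(S \right)} = S^{2} + S = S + S^{2}$)
$b{\left(Z \right)} = \frac{-45 + Z}{2 Z}$ ($b{\left(Z \right)} = \frac{Z - 45}{Z + Z} = \frac{-45 + Z}{2 Z}$)
$-3144 - b{\left(z{\left(-6 \right)} \right)} = -3144 - \frac{-45 - 6 \left(1 - 6\right)}{2 \left(- 6 \left(1 - 6\right)\right)} = -3144 - \frac{-45 - -30}{2 \left(\left(-6\right) \left(-5\right)\right)} = -3144 - \frac{-45 + 30}{2 \cdot 30} = -3144 - \frac{1}{2} \cdot \frac{1}{30} \left(-15\right) = -3144 - - \frac{1}{4} = -3144 + \frac{1}{4} = - \frac{12575}{4}$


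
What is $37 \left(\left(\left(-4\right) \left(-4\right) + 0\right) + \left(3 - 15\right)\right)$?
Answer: $148$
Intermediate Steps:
$37 \left(\left(\left(-4\right) \left(-4\right) + 0\right) + \left(3 - 15\right)\right) = 37 \left(\left(16 + 0\right) - 12\right) = 37 \left(16 - 12\right) = 37 \cdot 4 = 148$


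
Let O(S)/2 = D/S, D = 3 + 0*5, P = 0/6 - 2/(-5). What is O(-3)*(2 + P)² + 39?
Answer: 687/25 ≈ 27.480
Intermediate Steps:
P = ⅖ (P = 0*(⅙) - 2*(-⅕) = 0 + ⅖ = ⅖ ≈ 0.40000)
D = 3 (D = 3 + 0 = 3)
O(S) = 6/S (O(S) = 2*(3/S) = 6/S)
O(-3)*(2 + P)² + 39 = (6/(-3))*(2 + ⅖)² + 39 = (6*(-⅓))*(12/5)² + 39 = -2*144/25 + 39 = -288/25 + 39 = 687/25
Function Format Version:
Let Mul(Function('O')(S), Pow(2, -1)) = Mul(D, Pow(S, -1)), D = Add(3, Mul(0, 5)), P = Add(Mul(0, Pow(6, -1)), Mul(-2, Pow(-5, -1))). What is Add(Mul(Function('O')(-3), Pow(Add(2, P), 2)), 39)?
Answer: Rational(687, 25) ≈ 27.480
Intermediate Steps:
P = Rational(2, 5) (P = Add(Mul(0, Rational(1, 6)), Mul(-2, Rational(-1, 5))) = Add(0, Rational(2, 5)) = Rational(2, 5) ≈ 0.40000)
D = 3 (D = Add(3, 0) = 3)
Function('O')(S) = Mul(6, Pow(S, -1)) (Function('O')(S) = Mul(2, Mul(3, Pow(S, -1))) = Mul(6, Pow(S, -1)))
Add(Mul(Function('O')(-3), Pow(Add(2, P), 2)), 39) = Add(Mul(Mul(6, Pow(-3, -1)), Pow(Add(2, Rational(2, 5)), 2)), 39) = Add(Mul(Mul(6, Rational(-1, 3)), Pow(Rational(12, 5), 2)), 39) = Add(Mul(-2, Rational(144, 25)), 39) = Add(Rational(-288, 25), 39) = Rational(687, 25)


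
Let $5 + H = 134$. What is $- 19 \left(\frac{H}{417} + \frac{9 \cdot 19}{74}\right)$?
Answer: $- \frac{512069}{10286} \approx -49.783$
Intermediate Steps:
$H = 129$ ($H = -5 + 134 = 129$)
$- 19 \left(\frac{H}{417} + \frac{9 \cdot 19}{74}\right) = - 19 \left(\frac{129}{417} + \frac{9 \cdot 19}{74}\right) = - 19 \left(129 \cdot \frac{1}{417} + 171 \cdot \frac{1}{74}\right) = - 19 \left(\frac{43}{139} + \frac{171}{74}\right) = \left(-19\right) \frac{26951}{10286} = - \frac{512069}{10286}$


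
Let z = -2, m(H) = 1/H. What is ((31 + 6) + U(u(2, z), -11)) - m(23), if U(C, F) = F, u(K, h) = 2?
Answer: 597/23 ≈ 25.957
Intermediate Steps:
((31 + 6) + U(u(2, z), -11)) - m(23) = ((31 + 6) - 11) - 1/23 = (37 - 11) - 1*1/23 = 26 - 1/23 = 597/23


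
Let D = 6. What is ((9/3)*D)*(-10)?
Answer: -180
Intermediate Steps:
((9/3)*D)*(-10) = ((9/3)*6)*(-10) = ((9*(⅓))*6)*(-10) = (3*6)*(-10) = 18*(-10) = -180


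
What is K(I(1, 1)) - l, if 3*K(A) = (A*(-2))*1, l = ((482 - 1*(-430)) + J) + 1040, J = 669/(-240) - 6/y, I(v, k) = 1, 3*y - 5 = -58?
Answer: -24806783/12720 ≈ -1950.2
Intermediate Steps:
y = -53/3 (y = 5/3 + (1/3)*(-58) = 5/3 - 58/3 = -53/3 ≈ -17.667)
J = -10379/4240 (J = 669/(-240) - 6/(-53/3) = 669*(-1/240) - 6*(-3/53) = -223/80 + 18/53 = -10379/4240 ≈ -2.4479)
l = 8266101/4240 (l = ((482 - 1*(-430)) - 10379/4240) + 1040 = ((482 + 430) - 10379/4240) + 1040 = (912 - 10379/4240) + 1040 = 3856501/4240 + 1040 = 8266101/4240 ≈ 1949.6)
K(A) = -2*A/3 (K(A) = ((A*(-2))*1)/3 = (-2*A*1)/3 = (-2*A)/3 = -2*A/3)
K(I(1, 1)) - l = -2/3*1 - 1*8266101/4240 = -2/3 - 8266101/4240 = -24806783/12720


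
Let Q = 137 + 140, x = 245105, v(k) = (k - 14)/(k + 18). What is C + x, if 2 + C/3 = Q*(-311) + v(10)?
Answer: -93397/7 ≈ -13342.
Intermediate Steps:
v(k) = (-14 + k)/(18 + k)
Q = 277
C = -1809132/7 (C = -6 + 3*(277*(-311) + (-14 + 10)/(18 + 10)) = -6 + 3*(-86147 - 4/28) = -6 + 3*(-86147 + (1/28)*(-4)) = -6 + 3*(-86147 - ⅐) = -6 + 3*(-603030/7) = -6 - 1809090/7 = -1809132/7 ≈ -2.5845e+5)
C + x = -1809132/7 + 245105 = -93397/7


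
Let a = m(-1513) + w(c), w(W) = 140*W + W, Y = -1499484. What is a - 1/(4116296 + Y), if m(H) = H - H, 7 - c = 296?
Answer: -106632472189/2616812 ≈ -40749.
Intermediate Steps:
c = -289 (c = 7 - 1*296 = 7 - 296 = -289)
m(H) = 0
w(W) = 141*W
a = -40749 (a = 0 + 141*(-289) = 0 - 40749 = -40749)
a - 1/(4116296 + Y) = -40749 - 1/(4116296 - 1499484) = -40749 - 1/2616812 = -106632472189/2616812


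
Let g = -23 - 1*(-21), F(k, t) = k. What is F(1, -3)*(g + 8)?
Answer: 6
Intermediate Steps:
g = -2 (g = -23 + 21 = -2)
F(1, -3)*(g + 8) = 1*(-2 + 8) = 1*6 = 6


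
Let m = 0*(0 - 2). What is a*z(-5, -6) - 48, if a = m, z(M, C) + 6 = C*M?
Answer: -48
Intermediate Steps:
m = 0 (m = 0*(-2) = 0)
z(M, C) = -6 + C*M
a = 0
a*z(-5, -6) - 48 = 0*(-6 - 6*(-5)) - 48 = 0*(-6 + 30) - 48 = 0*24 - 48 = 0 - 48 = -48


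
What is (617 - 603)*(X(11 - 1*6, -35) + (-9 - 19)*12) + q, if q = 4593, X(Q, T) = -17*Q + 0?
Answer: -1301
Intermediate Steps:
X(Q, T) = -17*Q
(617 - 603)*(X(11 - 1*6, -35) + (-9 - 19)*12) + q = (617 - 603)*(-17*(11 - 1*6) + (-9 - 19)*12) + 4593 = 14*(-17*(11 - 6) - 28*12) + 4593 = 14*(-17*5 - 336) + 4593 = 14*(-85 - 336) + 4593 = 14*(-421) + 4593 = -5894 + 4593 = -1301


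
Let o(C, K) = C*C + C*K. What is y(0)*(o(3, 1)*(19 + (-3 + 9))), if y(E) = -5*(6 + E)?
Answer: -9000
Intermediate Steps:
y(E) = -30 - 5*E
o(C, K) = C² + C*K
y(0)*(o(3, 1)*(19 + (-3 + 9))) = (-30 - 5*0)*((3*(3 + 1))*(19 + (-3 + 9))) = (-30 + 0)*((3*4)*(19 + 6)) = -360*25 = -30*300 = -9000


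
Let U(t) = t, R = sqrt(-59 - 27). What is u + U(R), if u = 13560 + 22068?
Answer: 35628 + I*sqrt(86) ≈ 35628.0 + 9.2736*I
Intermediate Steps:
R = I*sqrt(86) (R = sqrt(-86) = I*sqrt(86) ≈ 9.2736*I)
u = 35628
u + U(R) = 35628 + I*sqrt(86)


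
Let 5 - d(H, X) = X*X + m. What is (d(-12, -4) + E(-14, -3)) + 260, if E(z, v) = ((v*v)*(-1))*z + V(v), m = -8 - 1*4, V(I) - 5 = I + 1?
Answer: 390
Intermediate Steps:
V(I) = 6 + I (V(I) = 5 + (I + 1) = 5 + (1 + I) = 6 + I)
m = -12 (m = -8 - 4 = -12)
d(H, X) = 17 - X² (d(H, X) = 5 - (X*X - 12) = 5 - (X² - 12) = 5 - (-12 + X²) = 5 + (12 - X²) = 17 - X²)
E(z, v) = 6 + v - z*v² (E(z, v) = ((v*v)*(-1))*z + (6 + v) = (v²*(-1))*z + (6 + v) = (-v²)*z + (6 + v) = -z*v² + (6 + v) = 6 + v - z*v²)
(d(-12, -4) + E(-14, -3)) + 260 = ((17 - 1*(-4)²) + (6 - 3 - 1*(-14)*(-3)²)) + 260 = ((17 - 1*16) + (6 - 3 - 1*(-14)*9)) + 260 = ((17 - 16) + (6 - 3 + 126)) + 260 = (1 + 129) + 260 = 130 + 260 = 390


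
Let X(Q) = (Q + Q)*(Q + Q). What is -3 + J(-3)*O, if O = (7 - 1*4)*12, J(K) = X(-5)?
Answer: 3597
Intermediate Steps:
X(Q) = 4*Q**2 (X(Q) = (2*Q)*(2*Q) = 4*Q**2)
J(K) = 100 (J(K) = 4*(-5)**2 = 4*25 = 100)
O = 36 (O = (7 - 4)*12 = 3*12 = 36)
-3 + J(-3)*O = -3 + 100*36 = -3 + 3600 = 3597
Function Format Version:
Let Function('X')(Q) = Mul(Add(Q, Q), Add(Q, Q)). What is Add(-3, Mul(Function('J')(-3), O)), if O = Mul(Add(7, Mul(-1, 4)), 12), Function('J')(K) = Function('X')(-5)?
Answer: 3597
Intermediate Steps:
Function('X')(Q) = Mul(4, Pow(Q, 2)) (Function('X')(Q) = Mul(Mul(2, Q), Mul(2, Q)) = Mul(4, Pow(Q, 2)))
Function('J')(K) = 100 (Function('J')(K) = Mul(4, Pow(-5, 2)) = Mul(4, 25) = 100)
O = 36 (O = Mul(Add(7, -4), 12) = Mul(3, 12) = 36)
Add(-3, Mul(Function('J')(-3), O)) = Add(-3, Mul(100, 36)) = Add(-3, 3600) = 3597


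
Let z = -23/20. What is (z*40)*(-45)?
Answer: 2070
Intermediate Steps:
z = -23/20 (z = -23*1/20 = -23/20 ≈ -1.1500)
(z*40)*(-45) = -23/20*40*(-45) = -46*(-45) = 2070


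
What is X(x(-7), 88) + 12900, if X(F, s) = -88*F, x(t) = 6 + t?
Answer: 12988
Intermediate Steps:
X(x(-7), 88) + 12900 = -88*(6 - 7) + 12900 = -88*(-1) + 12900 = 88 + 12900 = 12988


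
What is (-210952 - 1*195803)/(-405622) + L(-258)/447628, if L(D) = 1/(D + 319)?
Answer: 5553285480581/5537816820788 ≈ 1.0028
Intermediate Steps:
L(D) = 1/(319 + D)
(-210952 - 1*195803)/(-405622) + L(-258)/447628 = (-210952 - 1*195803)/(-405622) + 1/((319 - 258)*447628) = (-210952 - 195803)*(-1/405622) + (1/447628)/61 = -406755*(-1/405622) + (1/61)*(1/447628) = 406755/405622 + 1/27305308 = 5553285480581/5537816820788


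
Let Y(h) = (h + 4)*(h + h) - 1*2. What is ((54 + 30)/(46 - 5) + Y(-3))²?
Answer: 59536/1681 ≈ 35.417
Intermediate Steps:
Y(h) = -2 + 2*h*(4 + h) (Y(h) = (4 + h)*(2*h) - 2 = 2*h*(4 + h) - 2 = -2 + 2*h*(4 + h))
((54 + 30)/(46 - 5) + Y(-3))² = ((54 + 30)/(46 - 5) + (-2 + 2*(-3)² + 8*(-3)))² = (84/41 + (-2 + 2*9 - 24))² = (84*(1/41) + (-2 + 18 - 24))² = (84/41 - 8)² = (-244/41)² = 59536/1681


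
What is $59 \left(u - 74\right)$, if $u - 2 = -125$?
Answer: $-11623$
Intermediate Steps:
$u = -123$ ($u = 2 - 125 = -123$)
$59 \left(u - 74\right) = 59 \left(-123 - 74\right) = 59 \left(-197\right) = -11623$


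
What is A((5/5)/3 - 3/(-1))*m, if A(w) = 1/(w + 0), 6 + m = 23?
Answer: 51/10 ≈ 5.1000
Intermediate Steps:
m = 17 (m = -6 + 23 = 17)
A(w) = 1/w
A((5/5)/3 - 3/(-1))*m = 17/((5/5)/3 - 3/(-1)) = 17/((5*(⅕))*(⅓) - 3*(-1)) = 17/(1*(⅓) + 3) = 17/(⅓ + 3) = 17/(10/3) = (3/10)*17 = 51/10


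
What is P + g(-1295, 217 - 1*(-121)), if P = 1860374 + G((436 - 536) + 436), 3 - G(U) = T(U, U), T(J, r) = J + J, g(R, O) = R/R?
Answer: 1859706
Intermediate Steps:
g(R, O) = 1
T(J, r) = 2*J
G(U) = 3 - 2*U
P = 1859705 (P = 1860374 + (3 - 2*((436 - 536) + 436)) = 1860374 + (3 - 2*(-100 + 436)) = 1860374 + (3 - 2*336) = 1860374 + (3 - 672) = 1860374 - 669 = 1859705)
P + g(-1295, 217 - 1*(-121)) = 1859705 + 1 = 1859706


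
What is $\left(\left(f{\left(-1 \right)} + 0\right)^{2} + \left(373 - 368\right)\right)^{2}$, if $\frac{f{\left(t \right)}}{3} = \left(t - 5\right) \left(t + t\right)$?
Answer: $1692601$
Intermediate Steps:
$f{\left(t \right)} = 6 t \left(-5 + t\right)$ ($f{\left(t \right)} = 3 \left(t - 5\right) \left(t + t\right) = 3 \left(-5 + t\right) 2 t = 3 \cdot 2 t \left(-5 + t\right) = 6 t \left(-5 + t\right)$)
$\left(\left(f{\left(-1 \right)} + 0\right)^{2} + \left(373 - 368\right)\right)^{2} = \left(\left(6 \left(-1\right) \left(-5 - 1\right) + 0\right)^{2} + \left(373 - 368\right)\right)^{2} = \left(\left(6 \left(-1\right) \left(-6\right) + 0\right)^{2} + \left(373 - 368\right)\right)^{2} = \left(\left(36 + 0\right)^{2} + 5\right)^{2} = \left(36^{2} + 5\right)^{2} = \left(1296 + 5\right)^{2} = 1301^{2} = 1692601$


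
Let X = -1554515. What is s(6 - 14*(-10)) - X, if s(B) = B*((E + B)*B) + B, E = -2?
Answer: 4624165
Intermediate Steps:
s(B) = B + B²*(-2 + B) (s(B) = B*((-2 + B)*B) + B = B*(B*(-2 + B)) + B = B²*(-2 + B) + B = B + B²*(-2 + B))
s(6 - 14*(-10)) - X = (6 - 14*(-10))*(1 + (6 - 14*(-10))² - 2*(6 - 14*(-10))) - 1*(-1554515) = (6 + 140)*(1 + (6 + 140)² - 2*(6 + 140)) + 1554515 = 146*(1 + 146² - 2*146) + 1554515 = 146*(1 + 21316 - 292) + 1554515 = 146*21025 + 1554515 = 3069650 + 1554515 = 4624165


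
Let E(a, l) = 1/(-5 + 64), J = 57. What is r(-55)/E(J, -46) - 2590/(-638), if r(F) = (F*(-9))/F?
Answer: -168094/319 ≈ -526.94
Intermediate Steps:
r(F) = -9 (r(F) = (-9*F)/F = -9)
E(a, l) = 1/59
r(-55)/E(J, -46) - 2590/(-638) = -9/1/59 - 2590/(-638) = -9*59 - 2590*(-1/638) = -531 + 1295/319 = -168094/319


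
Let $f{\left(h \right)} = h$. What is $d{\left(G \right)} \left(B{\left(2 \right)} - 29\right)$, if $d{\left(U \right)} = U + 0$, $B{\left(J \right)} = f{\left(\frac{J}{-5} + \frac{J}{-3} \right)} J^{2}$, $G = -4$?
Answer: $\frac{1996}{15} \approx 133.07$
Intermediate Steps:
$B{\left(J \right)} = - \frac{8 J^{3}}{15}$ ($B{\left(J \right)} = \left(\frac{J}{-5} + \frac{J}{-3}\right) J^{2} = \left(J \left(- \frac{1}{5}\right) + J \left(- \frac{1}{3}\right)\right) J^{2} = \left(- \frac{J}{5} - \frac{J}{3}\right) J^{2} = - \frac{8 J}{15} J^{2} = - \frac{8 J^{3}}{15}$)
$d{\left(U \right)} = U$
$d{\left(G \right)} \left(B{\left(2 \right)} - 29\right) = - 4 \left(- \frac{8 \cdot 2^{3}}{15} - 29\right) = - 4 \left(\left(- \frac{8}{15}\right) 8 - 29\right) = - 4 \left(- \frac{64}{15} - 29\right) = \left(-4\right) \left(- \frac{499}{15}\right) = \frac{1996}{15}$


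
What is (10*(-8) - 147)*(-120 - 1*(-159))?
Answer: -8853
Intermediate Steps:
(10*(-8) - 147)*(-120 - 1*(-159)) = (-80 - 147)*(-120 + 159) = -227*39 = -8853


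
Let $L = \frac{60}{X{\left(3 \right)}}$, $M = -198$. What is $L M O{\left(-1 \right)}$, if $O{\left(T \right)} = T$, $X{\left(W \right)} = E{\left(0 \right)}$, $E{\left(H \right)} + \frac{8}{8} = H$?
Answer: $-11880$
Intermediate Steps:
$E{\left(H \right)} = -1 + H$
$X{\left(W \right)} = -1$ ($X{\left(W \right)} = -1 + 0 = -1$)
$L = -60$ ($L = \frac{60}{-1} = 60 \left(-1\right) = -60$)
$L M O{\left(-1 \right)} = \left(-60\right) \left(-198\right) \left(-1\right) = 11880 \left(-1\right) = -11880$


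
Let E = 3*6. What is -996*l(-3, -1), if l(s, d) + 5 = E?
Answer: -12948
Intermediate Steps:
E = 18
l(s, d) = 13 (l(s, d) = -5 + 18 = 13)
-996*l(-3, -1) = -996*13 = -12948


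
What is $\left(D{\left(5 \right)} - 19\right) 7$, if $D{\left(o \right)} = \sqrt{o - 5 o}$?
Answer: $-133 + 14 i \sqrt{5} \approx -133.0 + 31.305 i$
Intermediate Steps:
$D{\left(o \right)} = 2 \sqrt{- o}$ ($D{\left(o \right)} = \sqrt{- 4 o} = 2 \sqrt{- o}$)
$\left(D{\left(5 \right)} - 19\right) 7 = \left(2 \sqrt{\left(-1\right) 5} - 19\right) 7 = \left(2 \sqrt{-5} - 19\right) 7 = \left(2 i \sqrt{5} - 19\right) 7 = \left(-19 + 2 i \sqrt{5}\right) 7 = -133 + 14 i \sqrt{5}$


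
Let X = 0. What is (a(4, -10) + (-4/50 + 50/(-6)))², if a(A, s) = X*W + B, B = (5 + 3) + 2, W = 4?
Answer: 14161/5625 ≈ 2.5175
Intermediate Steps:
B = 10 (B = 8 + 2 = 10)
a(A, s) = 10 (a(A, s) = 0*4 + 10 = 0 + 10 = 10)
(a(4, -10) + (-4/50 + 50/(-6)))² = (10 + (-4/50 + 50/(-6)))² = (10 + (-4*1/50 + 50*(-⅙)))² = (10 + (-2/25 - 25/3))² = (10 - 631/75)² = (119/75)² = 14161/5625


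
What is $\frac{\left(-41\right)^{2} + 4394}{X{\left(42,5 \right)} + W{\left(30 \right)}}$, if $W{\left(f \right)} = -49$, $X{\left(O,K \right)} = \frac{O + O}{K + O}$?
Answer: $- \frac{285525}{2219} \approx -128.67$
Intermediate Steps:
$X{\left(O,K \right)} = \frac{2 O}{K + O}$
$\frac{\left(-41\right)^{2} + 4394}{X{\left(42,5 \right)} + W{\left(30 \right)}} = \frac{\left(-41\right)^{2} + 4394}{2 \cdot 42 \frac{1}{5 + 42} - 49} = \frac{1681 + 4394}{2 \cdot 42 \cdot \frac{1}{47} - 49} = \frac{6075}{2 \cdot 42 \cdot \frac{1}{47} - 49} = \frac{6075}{\frac{84}{47} - 49} = \frac{6075}{- \frac{2219}{47}} = 6075 \left(- \frac{47}{2219}\right) = - \frac{285525}{2219}$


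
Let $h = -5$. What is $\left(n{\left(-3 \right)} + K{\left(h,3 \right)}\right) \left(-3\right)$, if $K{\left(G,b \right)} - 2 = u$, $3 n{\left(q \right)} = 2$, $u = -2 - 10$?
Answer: $28$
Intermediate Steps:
$u = -12$ ($u = -2 - 10 = -12$)
$n{\left(q \right)} = \frac{2}{3}$ ($n{\left(q \right)} = \frac{1}{3} \cdot 2 = \frac{2}{3}$)
$K{\left(G,b \right)} = -10$ ($K{\left(G,b \right)} = 2 - 12 = -10$)
$\left(n{\left(-3 \right)} + K{\left(h,3 \right)}\right) \left(-3\right) = \left(\frac{2}{3} - 10\right) \left(-3\right) = \left(- \frac{28}{3}\right) \left(-3\right) = 28$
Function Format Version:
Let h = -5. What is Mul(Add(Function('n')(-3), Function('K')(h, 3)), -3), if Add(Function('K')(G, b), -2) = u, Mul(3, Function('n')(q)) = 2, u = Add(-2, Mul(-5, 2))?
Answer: 28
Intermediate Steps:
u = -12 (u = Add(-2, -10) = -12)
Function('n')(q) = Rational(2, 3) (Function('n')(q) = Mul(Rational(1, 3), 2) = Rational(2, 3))
Function('K')(G, b) = -10 (Function('K')(G, b) = Add(2, -12) = -10)
Mul(Add(Function('n')(-3), Function('K')(h, 3)), -3) = Mul(Add(Rational(2, 3), -10), -3) = Mul(Rational(-28, 3), -3) = 28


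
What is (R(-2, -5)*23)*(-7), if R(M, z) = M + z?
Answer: 1127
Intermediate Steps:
(R(-2, -5)*23)*(-7) = ((-2 - 5)*23)*(-7) = -7*23*(-7) = -161*(-7) = 1127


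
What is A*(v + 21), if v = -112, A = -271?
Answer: 24661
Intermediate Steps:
A*(v + 21) = -271*(-112 + 21) = -271*(-91) = 24661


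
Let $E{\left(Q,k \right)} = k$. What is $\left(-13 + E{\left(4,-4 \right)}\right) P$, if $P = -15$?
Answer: $255$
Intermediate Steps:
$\left(-13 + E{\left(4,-4 \right)}\right) P = \left(-13 - 4\right) \left(-15\right) = \left(-17\right) \left(-15\right) = 255$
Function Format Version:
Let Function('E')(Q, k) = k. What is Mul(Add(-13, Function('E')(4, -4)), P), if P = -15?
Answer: 255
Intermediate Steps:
Mul(Add(-13, Function('E')(4, -4)), P) = Mul(Add(-13, -4), -15) = Mul(-17, -15) = 255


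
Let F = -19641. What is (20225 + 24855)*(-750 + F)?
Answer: -919226280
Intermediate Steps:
(20225 + 24855)*(-750 + F) = (20225 + 24855)*(-750 - 19641) = 45080*(-20391) = -919226280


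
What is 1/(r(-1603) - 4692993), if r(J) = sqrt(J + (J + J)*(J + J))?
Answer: -1564331/7341391007072 - sqrt(10276833)/22024173021216 ≈ -2.1323e-7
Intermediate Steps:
r(J) = sqrt(J + 4*J**2) (r(J) = sqrt(J + (2*J)*(2*J)) = sqrt(J + 4*J**2))
1/(r(-1603) - 4692993) = 1/(sqrt(-1603*(1 + 4*(-1603))) - 4692993) = 1/(sqrt(-1603*(1 - 6412)) - 4692993) = 1/(sqrt(-1603*(-6411)) - 4692993) = 1/(sqrt(10276833) - 4692993) = 1/(-4692993 + sqrt(10276833))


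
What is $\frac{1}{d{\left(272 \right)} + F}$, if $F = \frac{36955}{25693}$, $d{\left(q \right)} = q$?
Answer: $\frac{25693}{7025451} \approx 0.0036571$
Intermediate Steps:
$F = \frac{36955}{25693}$ ($F = 36955 \cdot \frac{1}{25693} = \frac{36955}{25693} \approx 1.4383$)
$\frac{1}{d{\left(272 \right)} + F} = \frac{1}{272 + \frac{36955}{25693}} = \frac{1}{\frac{7025451}{25693}} = \frac{25693}{7025451}$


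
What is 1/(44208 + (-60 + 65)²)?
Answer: 1/44233 ≈ 2.2608e-5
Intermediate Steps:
1/(44208 + (-60 + 65)²) = 1/(44208 + 5²) = 1/(44208 + 25) = 1/44233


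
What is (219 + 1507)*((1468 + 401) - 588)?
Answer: 2211006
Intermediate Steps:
(219 + 1507)*((1468 + 401) - 588) = 1726*(1869 - 588) = 1726*1281 = 2211006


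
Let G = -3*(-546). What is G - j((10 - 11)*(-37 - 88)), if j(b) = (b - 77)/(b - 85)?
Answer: 8184/5 ≈ 1636.8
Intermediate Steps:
G = 1638
j(b) = (-77 + b)/(-85 + b)
G - j((10 - 11)*(-37 - 88)) = 1638 - (-77 + (10 - 11)*(-37 - 88))/(-85 + (10 - 11)*(-37 - 88)) = 1638 - (-77 - 1*(-125))/(-85 - 1*(-125)) = 1638 - (-77 + 125)/(-85 + 125) = 1638 - 48/40 = 1638 - 1*6/5 = 1638 - 6/5 = 8184/5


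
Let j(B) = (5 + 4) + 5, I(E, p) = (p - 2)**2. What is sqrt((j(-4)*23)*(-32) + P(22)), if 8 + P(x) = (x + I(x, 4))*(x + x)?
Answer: 4*I*sqrt(573) ≈ 95.75*I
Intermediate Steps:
I(E, p) = (-2 + p)**2
j(B) = 14 (j(B) = 9 + 5 = 14)
P(x) = -8 + 2*x*(4 + x) (P(x) = -8 + (x + (-2 + 4)**2)*(x + x) = -8 + (x + 2**2)*(2*x) = -8 + (x + 4)*(2*x) = -8 + (4 + x)*(2*x) = -8 + 2*x*(4 + x))
sqrt((j(-4)*23)*(-32) + P(22)) = sqrt((14*23)*(-32) + (-8 + 2*22**2 + 8*22)) = sqrt(322*(-32) + (-8 + 2*484 + 176)) = sqrt(-10304 + (-8 + 968 + 176)) = sqrt(-10304 + 1136) = sqrt(-9168) = 4*I*sqrt(573)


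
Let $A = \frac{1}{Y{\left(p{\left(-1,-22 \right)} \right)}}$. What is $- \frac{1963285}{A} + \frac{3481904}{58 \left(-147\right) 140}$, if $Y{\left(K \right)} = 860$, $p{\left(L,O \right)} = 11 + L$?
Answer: $- \frac{251921467480738}{149205} \approx -1.6884 \cdot 10^{9}$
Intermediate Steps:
$A = \frac{1}{860} \approx 0.0011628$
$- \frac{1963285}{A} + \frac{3481904}{58 \left(-147\right) 140} = - 1963285 \frac{1}{\frac{1}{860}} + \frac{3481904}{58 \left(-147\right) 140} = \left(-1963285\right) 860 + \frac{3481904}{\left(-8526\right) 140} = -1688425100 + \frac{3481904}{-1193640} = -1688425100 + 3481904 \left(- \frac{1}{1193640}\right) = -1688425100 - \frac{435238}{149205} = - \frac{251921467480738}{149205}$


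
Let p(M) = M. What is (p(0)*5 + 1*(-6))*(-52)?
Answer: 312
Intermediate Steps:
(p(0)*5 + 1*(-6))*(-52) = (0*5 + 1*(-6))*(-52) = (0 - 6)*(-52) = -6*(-52) = 312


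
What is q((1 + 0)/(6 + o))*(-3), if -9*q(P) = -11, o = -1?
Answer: -11/3 ≈ -3.6667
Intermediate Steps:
q(P) = 11/9 (q(P) = -1/9*(-11) = 11/9)
q((1 + 0)/(6 + o))*(-3) = (11/9)*(-3) = -11/3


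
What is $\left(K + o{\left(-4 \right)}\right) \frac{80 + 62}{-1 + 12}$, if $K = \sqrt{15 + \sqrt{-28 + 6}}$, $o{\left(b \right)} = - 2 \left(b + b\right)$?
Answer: $\frac{2272}{11} + \frac{142 \sqrt{15 + i \sqrt{22}}}{11} \approx 257.14 + 7.7252 i$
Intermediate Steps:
$o{\left(b \right)} = - 4 b$ ($o{\left(b \right)} = - 2 \cdot 2 b = - 4 b$)
$K = \sqrt{15 + i \sqrt{22}}$ ($K = \sqrt{15 + \sqrt{-22}} = \sqrt{15 + i \sqrt{22}} \approx 3.9189 + 0.59843 i$)
$\left(K + o{\left(-4 \right)}\right) \frac{80 + 62}{-1 + 12} = \left(\sqrt{15 + i \sqrt{22}} - -16\right) \frac{80 + 62}{-1 + 12} = \left(\sqrt{15 + i \sqrt{22}} + 16\right) \frac{142}{11} = \left(16 + \sqrt{15 + i \sqrt{22}}\right) 142 \cdot \frac{1}{11} = \left(16 + \sqrt{15 + i \sqrt{22}}\right) \frac{142}{11} = \frac{2272}{11} + \frac{142 \sqrt{15 + i \sqrt{22}}}{11}$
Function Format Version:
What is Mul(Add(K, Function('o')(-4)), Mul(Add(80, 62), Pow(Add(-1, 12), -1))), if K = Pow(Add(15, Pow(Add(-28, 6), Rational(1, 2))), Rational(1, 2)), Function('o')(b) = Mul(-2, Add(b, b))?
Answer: Add(Rational(2272, 11), Mul(Rational(142, 11), Pow(Add(15, Mul(I, Pow(22, Rational(1, 2)))), Rational(1, 2)))) ≈ Add(257.14, Mul(7.7252, I))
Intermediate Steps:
Function('o')(b) = Mul(-4, b) (Function('o')(b) = Mul(-2, Mul(2, b)) = Mul(-4, b))
K = Pow(Add(15, Mul(I, Pow(22, Rational(1, 2)))), Rational(1, 2)) (K = Pow(Add(15, Pow(-22, Rational(1, 2))), Rational(1, 2)) = Pow(Add(15, Mul(I, Pow(22, Rational(1, 2)))), Rational(1, 2)) ≈ Add(3.9189, Mul(0.59843, I)))
Mul(Add(K, Function('o')(-4)), Mul(Add(80, 62), Pow(Add(-1, 12), -1))) = Mul(Add(Pow(Add(15, Mul(I, Pow(22, Rational(1, 2)))), Rational(1, 2)), Mul(-4, -4)), Mul(Add(80, 62), Pow(Add(-1, 12), -1))) = Mul(Add(Pow(Add(15, Mul(I, Pow(22, Rational(1, 2)))), Rational(1, 2)), 16), Mul(142, Pow(11, -1))) = Mul(Add(16, Pow(Add(15, Mul(I, Pow(22, Rational(1, 2)))), Rational(1, 2))), Mul(142, Rational(1, 11))) = Mul(Add(16, Pow(Add(15, Mul(I, Pow(22, Rational(1, 2)))), Rational(1, 2))), Rational(142, 11)) = Add(Rational(2272, 11), Mul(Rational(142, 11), Pow(Add(15, Mul(I, Pow(22, Rational(1, 2)))), Rational(1, 2))))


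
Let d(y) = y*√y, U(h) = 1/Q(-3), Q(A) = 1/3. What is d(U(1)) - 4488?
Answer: -4488 + 3*√3 ≈ -4482.8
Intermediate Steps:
Q(A) = ⅓
U(h) = 3 (U(h) = 1/(⅓) = 3)
d(y) = y^(3/2)
d(U(1)) - 4488 = 3^(3/2) - 4488 = 3*√3 - 4488 = -4488 + 3*√3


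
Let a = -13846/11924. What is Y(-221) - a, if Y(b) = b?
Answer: -1310679/5962 ≈ -219.84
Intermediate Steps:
a = -6923/5962 (a = -13846*1/11924 = -6923/5962 ≈ -1.1612)
Y(-221) - a = -221 - 1*(-6923/5962) = -221 + 6923/5962 = -1310679/5962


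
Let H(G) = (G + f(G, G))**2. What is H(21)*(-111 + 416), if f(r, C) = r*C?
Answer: 65100420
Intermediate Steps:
f(r, C) = C*r
H(G) = (G + G**2)**2 (H(G) = (G + G*G)**2 = (G + G**2)**2)
H(21)*(-111 + 416) = (21**2*(1 + 21)**2)*(-111 + 416) = (441*22**2)*305 = (441*484)*305 = 213444*305 = 65100420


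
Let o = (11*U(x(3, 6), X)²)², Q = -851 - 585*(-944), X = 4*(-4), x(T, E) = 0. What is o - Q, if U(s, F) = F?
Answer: 7378467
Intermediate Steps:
X = -16
Q = 551389 (Q = -851 + 552240 = 551389)
o = 7929856 (o = (11*(-16)²)² = (11*256)² = 2816² = 7929856)
o - Q = 7929856 - 1*551389 = 7929856 - 551389 = 7378467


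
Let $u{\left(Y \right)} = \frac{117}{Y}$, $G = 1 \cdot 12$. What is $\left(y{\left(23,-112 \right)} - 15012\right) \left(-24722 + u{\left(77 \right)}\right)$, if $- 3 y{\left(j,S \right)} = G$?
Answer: $\frac{28582610632}{77} \approx 3.712 \cdot 10^{8}$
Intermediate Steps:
$G = 12$
$y{\left(j,S \right)} = -4$ ($y{\left(j,S \right)} = \left(- \frac{1}{3}\right) 12 = -4$)
$\left(y{\left(23,-112 \right)} - 15012\right) \left(-24722 + u{\left(77 \right)}\right) = \left(-4 - 15012\right) \left(-24722 + \frac{117}{77}\right) = - 15016 \left(-24722 + 117 \cdot \frac{1}{77}\right) = - 15016 \left(-24722 + \frac{117}{77}\right) = \left(-15016\right) \left(- \frac{1903477}{77}\right) = \frac{28582610632}{77}$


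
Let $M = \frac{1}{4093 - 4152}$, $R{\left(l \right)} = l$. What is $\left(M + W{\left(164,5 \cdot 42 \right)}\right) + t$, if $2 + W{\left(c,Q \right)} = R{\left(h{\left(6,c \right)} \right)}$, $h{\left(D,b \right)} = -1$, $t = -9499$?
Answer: $- \frac{560619}{59} \approx -9502.0$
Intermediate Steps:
$W{\left(c,Q \right)} = -3$ ($W{\left(c,Q \right)} = -2 - 1 = -3$)
$M = - \frac{1}{59}$ ($M = \frac{1}{-59} = - \frac{1}{59} \approx -0.016949$)
$\left(M + W{\left(164,5 \cdot 42 \right)}\right) + t = \left(- \frac{1}{59} - 3\right) - 9499 = - \frac{178}{59} - 9499 = - \frac{560619}{59}$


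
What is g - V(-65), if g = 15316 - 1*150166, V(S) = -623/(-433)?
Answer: -58390673/433 ≈ -1.3485e+5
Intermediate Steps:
V(S) = 623/433 (V(S) = -623*(-1/433) = 623/433)
g = -134850 (g = 15316 - 150166 = -134850)
g - V(-65) = -134850 - 1*623/433 = -134850 - 623/433 = -58390673/433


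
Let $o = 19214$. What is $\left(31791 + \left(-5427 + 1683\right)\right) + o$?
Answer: $47261$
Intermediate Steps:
$\left(31791 + \left(-5427 + 1683\right)\right) + o = \left(31791 + \left(-5427 + 1683\right)\right) + 19214 = \left(31791 - 3744\right) + 19214 = 28047 + 19214 = 47261$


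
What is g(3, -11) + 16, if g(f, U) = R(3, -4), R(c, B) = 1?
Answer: 17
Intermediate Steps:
g(f, U) = 1
g(3, -11) + 16 = 1 + 16 = 17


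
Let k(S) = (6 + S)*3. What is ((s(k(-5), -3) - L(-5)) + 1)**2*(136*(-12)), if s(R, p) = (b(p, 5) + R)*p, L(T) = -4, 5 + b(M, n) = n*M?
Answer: -5117952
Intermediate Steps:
b(M, n) = -5 + M*n (b(M, n) = -5 + n*M = -5 + M*n)
k(S) = 18 + 3*S
s(R, p) = p*(-5 + R + 5*p) (s(R, p) = ((-5 + p*5) + R)*p = ((-5 + 5*p) + R)*p = (-5 + R + 5*p)*p = p*(-5 + R + 5*p))
((s(k(-5), -3) - L(-5)) + 1)**2*(136*(-12)) = ((-3*(-5 + (18 + 3*(-5)) + 5*(-3)) - 1*(-4)) + 1)**2*(136*(-12)) = ((-3*(-5 + (18 - 15) - 15) + 4) + 1)**2*(-1632) = ((-3*(-5 + 3 - 15) + 4) + 1)**2*(-1632) = ((-3*(-17) + 4) + 1)**2*(-1632) = ((51 + 4) + 1)**2*(-1632) = (55 + 1)**2*(-1632) = 56**2*(-1632) = 3136*(-1632) = -5117952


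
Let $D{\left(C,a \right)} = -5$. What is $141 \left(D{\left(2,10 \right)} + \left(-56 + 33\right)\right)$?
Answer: $-3948$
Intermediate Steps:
$141 \left(D{\left(2,10 \right)} + \left(-56 + 33\right)\right) = 141 \left(-5 + \left(-56 + 33\right)\right) = 141 \left(-5 - 23\right) = 141 \left(-28\right) = -3948$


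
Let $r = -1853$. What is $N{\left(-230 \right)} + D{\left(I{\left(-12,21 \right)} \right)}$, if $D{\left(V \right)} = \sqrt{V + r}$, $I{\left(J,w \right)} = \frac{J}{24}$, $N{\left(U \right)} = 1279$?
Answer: $1279 + \frac{i \sqrt{7414}}{2} \approx 1279.0 + 43.052 i$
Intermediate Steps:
$I{\left(J,w \right)} = \frac{J}{24}$ ($I{\left(J,w \right)} = J \frac{1}{24} = \frac{J}{24}$)
$D{\left(V \right)} = \sqrt{-1853 + V}$ ($D{\left(V \right)} = \sqrt{V - 1853} = \sqrt{-1853 + V}$)
$N{\left(-230 \right)} + D{\left(I{\left(-12,21 \right)} \right)} = 1279 + \sqrt{-1853 + \frac{1}{24} \left(-12\right)} = 1279 + \sqrt{-1853 - \frac{1}{2}} = 1279 + \sqrt{- \frac{3707}{2}} = 1279 + \frac{i \sqrt{7414}}{2}$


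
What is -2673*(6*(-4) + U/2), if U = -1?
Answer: 130977/2 ≈ 65489.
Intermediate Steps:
-2673*(6*(-4) + U/2) = -2673*(6*(-4) - 1/2) = -2673*(-24 - 1*½) = -2673*(-24 - ½) = -2673*(-49/2) = 130977/2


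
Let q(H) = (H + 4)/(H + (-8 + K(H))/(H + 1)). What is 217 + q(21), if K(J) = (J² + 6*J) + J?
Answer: 113332/521 ≈ 217.53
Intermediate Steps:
K(J) = J² + 7*J
q(H) = (4 + H)/(H + (-8 + H*(7 + H))/(1 + H)) (q(H) = (H + 4)/(H + (-8 + H*(7 + H))/(H + 1)) = (4 + H)/(H + (-8 + H*(7 + H))/(1 + H)))
217 + q(21) = 217 + (4 + 21² + 5*21)/(2*(-4 + 21² + 4*21)) = 217 + (4 + 441 + 105)/(2*(-4 + 441 + 84)) = 217 + (½)*550/521 = 217 + (½)*(1/521)*550 = 217 + 275/521 = 113332/521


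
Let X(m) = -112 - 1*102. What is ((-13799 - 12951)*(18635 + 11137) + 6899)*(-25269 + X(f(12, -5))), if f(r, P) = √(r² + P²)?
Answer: 20294510875783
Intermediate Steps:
f(r, P) = √(P² + r²)
X(m) = -214 (X(m) = -112 - 102 = -214)
((-13799 - 12951)*(18635 + 11137) + 6899)*(-25269 + X(f(12, -5))) = ((-13799 - 12951)*(18635 + 11137) + 6899)*(-25269 - 214) = (-26750*29772 + 6899)*(-25483) = (-796401000 + 6899)*(-25483) = -796394101*(-25483) = 20294510875783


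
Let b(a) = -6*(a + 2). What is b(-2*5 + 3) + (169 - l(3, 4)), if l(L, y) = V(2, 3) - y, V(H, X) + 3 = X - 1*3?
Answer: 206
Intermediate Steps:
V(H, X) = -6 + X (V(H, X) = -3 + (X - 1*3) = -3 + (X - 3) = -3 + (-3 + X) = -6 + X)
l(L, y) = -3 - y (l(L, y) = (-6 + 3) - y = -3 - y)
b(a) = -12 - 6*a (b(a) = -6*(2 + a) = -12 - 6*a)
b(-2*5 + 3) + (169 - l(3, 4)) = (-12 - 6*(-2*5 + 3)) + (169 - (-3 - 1*4)) = (-12 - 6*(-10 + 3)) + (169 - (-3 - 4)) = (-12 - 6*(-7)) + (169 - 1*(-7)) = (-12 + 42) + (169 + 7) = 30 + 176 = 206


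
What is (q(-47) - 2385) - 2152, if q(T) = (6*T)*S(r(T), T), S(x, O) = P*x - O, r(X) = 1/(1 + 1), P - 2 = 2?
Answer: -18355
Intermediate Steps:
P = 4 (P = 2 + 2 = 4)
r(X) = ½ (r(X) = 1/2 = ½)
S(x, O) = -O + 4*x (S(x, O) = 4*x - O = -O + 4*x)
q(T) = 6*T*(2 - T) (q(T) = (6*T)*(-T + 4*(½)) = (6*T)*(-T + 2) = (6*T)*(2 - T) = 6*T*(2 - T))
(q(-47) - 2385) - 2152 = (6*(-47)*(2 - 1*(-47)) - 2385) - 2152 = (6*(-47)*(2 + 47) - 2385) - 2152 = (6*(-47)*49 - 2385) - 2152 = (-13818 - 2385) - 2152 = -16203 - 2152 = -18355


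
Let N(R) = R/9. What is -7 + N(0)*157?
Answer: -7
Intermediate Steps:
N(R) = R/9 (N(R) = R*(⅑) = R/9)
-7 + N(0)*157 = -7 + ((⅑)*0)*157 = -7 + 0*157 = -7 + 0 = -7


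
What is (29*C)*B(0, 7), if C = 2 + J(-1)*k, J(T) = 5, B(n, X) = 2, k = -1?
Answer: -174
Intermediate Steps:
C = -3 (C = 2 + 5*(-1) = 2 - 5 = -3)
(29*C)*B(0, 7) = (29*(-3))*2 = -87*2 = -174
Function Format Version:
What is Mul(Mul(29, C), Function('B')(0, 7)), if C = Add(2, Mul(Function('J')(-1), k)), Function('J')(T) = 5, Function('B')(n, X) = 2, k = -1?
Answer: -174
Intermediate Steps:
C = -3 (C = Add(2, Mul(5, -1)) = Add(2, -5) = -3)
Mul(Mul(29, C), Function('B')(0, 7)) = Mul(Mul(29, -3), 2) = Mul(-87, 2) = -174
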